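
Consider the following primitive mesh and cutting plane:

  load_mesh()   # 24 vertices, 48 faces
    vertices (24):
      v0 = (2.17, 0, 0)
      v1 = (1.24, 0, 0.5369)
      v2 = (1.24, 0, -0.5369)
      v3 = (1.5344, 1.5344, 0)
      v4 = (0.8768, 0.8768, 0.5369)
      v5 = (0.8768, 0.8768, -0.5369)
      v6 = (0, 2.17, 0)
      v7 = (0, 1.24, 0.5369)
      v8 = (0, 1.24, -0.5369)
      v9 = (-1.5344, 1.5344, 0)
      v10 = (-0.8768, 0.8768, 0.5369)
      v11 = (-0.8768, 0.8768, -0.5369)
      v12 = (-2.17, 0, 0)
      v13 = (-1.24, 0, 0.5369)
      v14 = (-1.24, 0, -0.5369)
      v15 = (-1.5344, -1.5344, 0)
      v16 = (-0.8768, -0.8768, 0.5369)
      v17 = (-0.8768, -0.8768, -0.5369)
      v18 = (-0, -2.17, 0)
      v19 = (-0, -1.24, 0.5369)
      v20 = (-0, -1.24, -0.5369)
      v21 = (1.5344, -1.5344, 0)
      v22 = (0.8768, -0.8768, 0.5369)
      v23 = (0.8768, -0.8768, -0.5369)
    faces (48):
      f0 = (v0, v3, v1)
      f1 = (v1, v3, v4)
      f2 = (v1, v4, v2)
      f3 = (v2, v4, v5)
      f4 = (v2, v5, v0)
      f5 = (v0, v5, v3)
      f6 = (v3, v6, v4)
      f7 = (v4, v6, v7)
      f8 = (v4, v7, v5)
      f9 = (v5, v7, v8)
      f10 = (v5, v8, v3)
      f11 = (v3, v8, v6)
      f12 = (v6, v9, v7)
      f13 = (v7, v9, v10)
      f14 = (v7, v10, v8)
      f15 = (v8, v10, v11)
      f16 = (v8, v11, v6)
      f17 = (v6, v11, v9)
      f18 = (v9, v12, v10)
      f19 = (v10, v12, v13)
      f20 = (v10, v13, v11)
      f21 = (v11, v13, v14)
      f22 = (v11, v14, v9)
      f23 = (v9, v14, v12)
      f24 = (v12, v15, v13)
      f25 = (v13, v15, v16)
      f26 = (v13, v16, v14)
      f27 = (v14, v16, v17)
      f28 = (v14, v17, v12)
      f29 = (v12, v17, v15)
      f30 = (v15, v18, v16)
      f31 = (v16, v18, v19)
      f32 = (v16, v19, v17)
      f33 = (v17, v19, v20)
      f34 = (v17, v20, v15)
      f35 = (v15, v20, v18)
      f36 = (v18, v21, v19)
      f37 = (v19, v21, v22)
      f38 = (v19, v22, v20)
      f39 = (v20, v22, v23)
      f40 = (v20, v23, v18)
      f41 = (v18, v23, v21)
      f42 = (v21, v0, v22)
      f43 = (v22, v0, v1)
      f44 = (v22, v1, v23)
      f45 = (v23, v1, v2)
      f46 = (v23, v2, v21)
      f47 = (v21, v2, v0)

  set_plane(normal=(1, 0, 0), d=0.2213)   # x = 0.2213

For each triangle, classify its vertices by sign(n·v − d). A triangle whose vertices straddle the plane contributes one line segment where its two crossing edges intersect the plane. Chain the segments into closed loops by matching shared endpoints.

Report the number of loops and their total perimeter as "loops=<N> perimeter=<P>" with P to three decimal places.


loops=2 perimeter=6.443

Straddling triangles (12 of 48):
  (v3,v6,v4) [+-+] → (0.2213, 2.07833, 0)–(0.2213, 1.8436, 0.135511)  len=0.2710
  (v4,v6,v7) [+--] → (0.2213, 1.8436, 0.135511)–(0.2213, 1.14833, 0.5369)  len=0.8028
  (v4,v7,v5) [+-+] → (0.2213, 1.14833, 0.5369)–(0.2213, 1.14833, 0.265878)  len=0.2710
  (v5,v7,v8) [+--] → (0.2213, 1.14833, 0.265878)–(0.2213, 1.14833, -0.5369)  len=0.8028
  (v5,v8,v3) [+-+] → (0.2213, 1.14833, -0.5369)–(0.2213, 1.28246, -0.459465)  len=0.1549
  (v3,v8,v6) [+--] → (0.2213, 1.28246, -0.459465)–(0.2213, 2.07833, 0)  len=0.9190
  (v18,v21,v19) [-+-] → (0.2213, -2.07833, 0)–(0.2213, -1.28246, 0.459465)  len=0.9190
  (v19,v21,v22) [-++] → (0.2213, -1.28246, 0.459465)–(0.2213, -1.14833, 0.5369)  len=0.1549
  (v19,v22,v20) [-+-] → (0.2213, -1.14833, 0.5369)–(0.2213, -1.14833, -0.265878)  len=0.8028
  (v20,v22,v23) [-++] → (0.2213, -1.14833, -0.265878)–(0.2213, -1.14833, -0.5369)  len=0.2710
  (v20,v23,v18) [-+-] → (0.2213, -1.14833, -0.5369)–(0.2213, -1.8436, -0.135511)  len=0.8028
  (v18,v23,v21) [-++] → (0.2213, -1.8436, -0.135511)–(0.2213, -2.07833, 0)  len=0.2710

Chained into 2 loop(s):
  loop 1: 6 segments, perimeter = 3.2215
  loop 2: 6 segments, perimeter = 3.2215
Total perimeter = 6.443


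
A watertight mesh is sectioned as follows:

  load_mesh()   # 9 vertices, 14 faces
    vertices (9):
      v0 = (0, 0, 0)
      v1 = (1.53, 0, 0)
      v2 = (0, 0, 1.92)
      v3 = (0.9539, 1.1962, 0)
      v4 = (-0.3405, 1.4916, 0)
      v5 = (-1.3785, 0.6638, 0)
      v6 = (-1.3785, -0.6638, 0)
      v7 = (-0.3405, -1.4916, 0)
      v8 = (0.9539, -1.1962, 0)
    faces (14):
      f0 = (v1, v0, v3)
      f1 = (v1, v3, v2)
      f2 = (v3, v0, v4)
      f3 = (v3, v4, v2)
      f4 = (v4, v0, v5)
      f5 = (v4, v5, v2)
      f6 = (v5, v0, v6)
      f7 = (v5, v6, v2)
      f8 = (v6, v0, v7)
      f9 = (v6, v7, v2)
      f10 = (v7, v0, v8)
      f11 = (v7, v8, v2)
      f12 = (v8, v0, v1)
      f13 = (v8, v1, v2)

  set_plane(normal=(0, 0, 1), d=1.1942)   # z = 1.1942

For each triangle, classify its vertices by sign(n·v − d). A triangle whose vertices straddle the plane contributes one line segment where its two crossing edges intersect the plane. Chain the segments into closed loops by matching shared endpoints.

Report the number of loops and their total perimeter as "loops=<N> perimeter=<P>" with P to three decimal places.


Straddling triangles (7 of 14):
  (v1,v3,v2) [--+] → (0.360594, 0.452189, 1.1942)–(0.578372, 0, 1.1942)  len=0.5019
  (v3,v4,v2) [--+] → (-0.128716, 0.563856, 1.1942)–(0.360594, 0.452189, 1.1942)  len=0.5019
  (v4,v5,v2) [--+] → (-0.521102, 0.25093, 1.1942)–(-0.128716, 0.563856, 1.1942)  len=0.5019
  (v5,v6,v2) [--+] → (-0.521102, -0.25093, 1.1942)–(-0.521102, 0.25093, 1.1942)  len=0.5019
  (v6,v7,v2) [--+] → (-0.128716, -0.563856, 1.1942)–(-0.521102, -0.25093, 1.1942)  len=0.5019
  (v7,v8,v2) [--+] → (0.360594, -0.452189, 1.1942)–(-0.128716, -0.563856, 1.1942)  len=0.5019
  (v8,v1,v2) [--+] → (0.578372, 0, 1.1942)–(0.360594, -0.452189, 1.1942)  len=0.5019

Chained into 1 loop(s):
  loop 1: 7 segments, perimeter = 3.5132
Total perimeter = 3.513

loops=1 perimeter=3.513


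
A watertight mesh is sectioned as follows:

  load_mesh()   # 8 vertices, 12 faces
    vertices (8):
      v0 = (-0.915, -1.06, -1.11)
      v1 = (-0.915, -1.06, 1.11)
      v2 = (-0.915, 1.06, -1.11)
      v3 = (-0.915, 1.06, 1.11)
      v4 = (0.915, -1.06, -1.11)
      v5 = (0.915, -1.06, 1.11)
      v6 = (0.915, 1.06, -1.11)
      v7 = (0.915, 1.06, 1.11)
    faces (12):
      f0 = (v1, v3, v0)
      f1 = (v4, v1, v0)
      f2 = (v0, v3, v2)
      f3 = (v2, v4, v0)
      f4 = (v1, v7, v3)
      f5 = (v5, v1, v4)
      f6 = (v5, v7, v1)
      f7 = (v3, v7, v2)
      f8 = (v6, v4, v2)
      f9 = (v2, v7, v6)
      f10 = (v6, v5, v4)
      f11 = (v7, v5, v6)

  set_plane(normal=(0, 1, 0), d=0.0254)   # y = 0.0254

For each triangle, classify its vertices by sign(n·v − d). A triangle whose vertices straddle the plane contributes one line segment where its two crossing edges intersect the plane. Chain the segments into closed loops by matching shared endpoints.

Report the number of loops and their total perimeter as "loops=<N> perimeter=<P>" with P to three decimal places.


loops=1 perimeter=8.100

Straddling triangles (8 of 12):
  (v1,v3,v0) [-+-] → (-0.915, 0.0254, 1.11)–(-0.915, 0.0254, 0.0265981)  len=1.0834
  (v0,v3,v2) [-++] → (-0.915, 0.0254, 0.0265981)–(-0.915, 0.0254, -1.11)  len=1.1366
  (v2,v4,v0) [+--] → (-0.0219255, 0.0254, -1.11)–(-0.915, 0.0254, -1.11)  len=0.8931
  (v1,v7,v3) [-++] → (0.0219255, 0.0254, 1.11)–(-0.915, 0.0254, 1.11)  len=0.9369
  (v5,v7,v1) [-+-] → (0.915, 0.0254, 1.11)–(0.0219255, 0.0254, 1.11)  len=0.8931
  (v6,v4,v2) [+-+] → (0.915, 0.0254, -1.11)–(-0.0219255, 0.0254, -1.11)  len=0.9369
  (v6,v5,v4) [+--] → (0.915, 0.0254, -0.0265981)–(0.915, 0.0254, -1.11)  len=1.0834
  (v7,v5,v6) [+-+] → (0.915, 0.0254, 1.11)–(0.915, 0.0254, -0.0265981)  len=1.1366

Chained into 1 loop(s):
  loop 1: 8 segments, perimeter = 8.1000
Total perimeter = 8.100


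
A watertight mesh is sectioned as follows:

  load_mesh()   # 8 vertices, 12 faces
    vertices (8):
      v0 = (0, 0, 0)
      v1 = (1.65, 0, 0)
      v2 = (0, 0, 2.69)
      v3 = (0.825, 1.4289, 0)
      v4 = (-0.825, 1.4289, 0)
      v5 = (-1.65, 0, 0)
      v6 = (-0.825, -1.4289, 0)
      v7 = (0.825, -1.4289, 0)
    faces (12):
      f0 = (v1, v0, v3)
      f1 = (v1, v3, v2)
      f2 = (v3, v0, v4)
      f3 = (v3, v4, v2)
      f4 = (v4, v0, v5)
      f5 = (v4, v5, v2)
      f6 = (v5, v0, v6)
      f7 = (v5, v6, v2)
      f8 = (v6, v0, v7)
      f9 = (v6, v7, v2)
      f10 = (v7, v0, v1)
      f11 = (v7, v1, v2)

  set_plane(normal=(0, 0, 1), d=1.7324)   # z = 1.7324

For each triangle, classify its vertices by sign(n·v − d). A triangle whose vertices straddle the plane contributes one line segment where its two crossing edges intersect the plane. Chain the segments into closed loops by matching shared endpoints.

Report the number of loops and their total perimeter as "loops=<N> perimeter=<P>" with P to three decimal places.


loops=1 perimeter=3.524

Straddling triangles (6 of 12):
  (v1,v3,v2) [--+] → (0.293688, 0.508667, 1.7324)–(0.587375, 0, 1.7324)  len=0.5874
  (v3,v4,v2) [--+] → (-0.293688, 0.508667, 1.7324)–(0.293688, 0.508667, 1.7324)  len=0.5874
  (v4,v5,v2) [--+] → (-0.587375, 0, 1.7324)–(-0.293688, 0.508667, 1.7324)  len=0.5874
  (v5,v6,v2) [--+] → (-0.293688, -0.508667, 1.7324)–(-0.587375, 0, 1.7324)  len=0.5874
  (v6,v7,v2) [--+] → (0.293688, -0.508667, 1.7324)–(-0.293688, -0.508667, 1.7324)  len=0.5874
  (v7,v1,v2) [--+] → (0.587375, 0, 1.7324)–(0.293688, -0.508667, 1.7324)  len=0.5874

Chained into 1 loop(s):
  loop 1: 6 segments, perimeter = 3.5242
Total perimeter = 3.524


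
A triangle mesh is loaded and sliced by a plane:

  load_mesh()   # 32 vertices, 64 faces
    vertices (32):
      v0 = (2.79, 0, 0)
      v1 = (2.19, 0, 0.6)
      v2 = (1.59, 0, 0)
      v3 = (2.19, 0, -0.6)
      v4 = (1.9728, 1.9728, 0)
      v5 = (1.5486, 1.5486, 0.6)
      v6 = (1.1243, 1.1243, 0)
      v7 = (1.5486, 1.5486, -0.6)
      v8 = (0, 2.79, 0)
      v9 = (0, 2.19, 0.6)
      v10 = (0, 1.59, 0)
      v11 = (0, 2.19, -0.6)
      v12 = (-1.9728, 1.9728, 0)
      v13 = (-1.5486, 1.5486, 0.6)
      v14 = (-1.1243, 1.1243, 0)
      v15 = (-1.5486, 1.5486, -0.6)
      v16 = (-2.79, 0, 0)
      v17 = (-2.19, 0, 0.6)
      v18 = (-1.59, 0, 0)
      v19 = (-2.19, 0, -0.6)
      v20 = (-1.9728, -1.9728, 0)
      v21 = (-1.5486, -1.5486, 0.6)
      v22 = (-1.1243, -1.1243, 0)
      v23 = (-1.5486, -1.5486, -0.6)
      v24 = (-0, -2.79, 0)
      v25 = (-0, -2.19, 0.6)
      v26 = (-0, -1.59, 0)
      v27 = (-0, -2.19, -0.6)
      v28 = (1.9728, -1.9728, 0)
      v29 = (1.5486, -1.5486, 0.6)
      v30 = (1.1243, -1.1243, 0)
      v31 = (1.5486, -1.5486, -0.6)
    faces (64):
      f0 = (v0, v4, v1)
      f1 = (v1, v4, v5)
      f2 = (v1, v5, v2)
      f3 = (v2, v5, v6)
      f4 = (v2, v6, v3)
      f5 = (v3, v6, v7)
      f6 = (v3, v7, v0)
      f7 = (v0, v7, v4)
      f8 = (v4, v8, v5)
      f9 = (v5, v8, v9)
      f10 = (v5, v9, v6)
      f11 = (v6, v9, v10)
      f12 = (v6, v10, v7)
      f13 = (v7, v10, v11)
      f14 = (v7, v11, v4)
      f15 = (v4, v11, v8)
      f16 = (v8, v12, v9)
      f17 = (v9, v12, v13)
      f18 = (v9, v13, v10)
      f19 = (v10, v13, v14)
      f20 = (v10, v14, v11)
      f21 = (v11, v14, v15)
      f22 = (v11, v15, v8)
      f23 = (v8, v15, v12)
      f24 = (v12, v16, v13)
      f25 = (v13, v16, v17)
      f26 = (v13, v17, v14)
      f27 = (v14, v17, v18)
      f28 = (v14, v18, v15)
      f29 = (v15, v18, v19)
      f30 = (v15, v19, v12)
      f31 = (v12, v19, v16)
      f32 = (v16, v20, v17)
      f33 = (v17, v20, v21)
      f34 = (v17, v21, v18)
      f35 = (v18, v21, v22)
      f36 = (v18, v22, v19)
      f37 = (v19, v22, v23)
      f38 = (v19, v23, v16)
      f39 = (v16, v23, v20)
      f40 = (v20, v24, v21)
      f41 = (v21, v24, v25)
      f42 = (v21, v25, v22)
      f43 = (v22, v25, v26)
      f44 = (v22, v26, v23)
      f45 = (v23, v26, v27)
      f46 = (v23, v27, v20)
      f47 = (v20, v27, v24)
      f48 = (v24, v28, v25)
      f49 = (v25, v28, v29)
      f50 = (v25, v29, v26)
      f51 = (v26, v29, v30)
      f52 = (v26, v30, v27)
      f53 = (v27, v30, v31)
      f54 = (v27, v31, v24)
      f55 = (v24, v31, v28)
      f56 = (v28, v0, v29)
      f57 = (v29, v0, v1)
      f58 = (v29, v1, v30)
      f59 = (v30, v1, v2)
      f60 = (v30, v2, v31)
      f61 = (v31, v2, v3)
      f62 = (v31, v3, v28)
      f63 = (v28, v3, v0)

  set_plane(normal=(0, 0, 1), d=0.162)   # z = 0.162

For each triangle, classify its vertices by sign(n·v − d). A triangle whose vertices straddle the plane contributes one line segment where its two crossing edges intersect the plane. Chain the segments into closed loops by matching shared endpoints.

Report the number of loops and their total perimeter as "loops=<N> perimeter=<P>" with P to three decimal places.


loops=2 perimeter=26.818

Straddling triangles (32 of 64):
  (v0,v4,v1) [--+] → (2.03144, 1.44014, 0.162)–(2.628, 0, 0.162)  len=1.5588
  (v1,v4,v5) [+-+] → (2.03144, 1.44014, 0.162)–(1.85827, 1.85827, 0.162)  len=0.4526
  (v1,v5,v2) [++-] → (1.57882, 0.418122, 0.162)–(1.752, 0, 0.162)  len=0.4526
  (v2,v5,v6) [-+-] → (1.57882, 0.418122, 0.162)–(1.23886, 1.23886, 0.162)  len=0.8884
  (v4,v8,v5) [--+] → (0.418122, 2.45482, 0.162)–(1.85827, 1.85827, 0.162)  len=1.5588
  (v5,v8,v9) [+-+] → (0.418122, 2.45482, 0.162)–(0, 2.628, 0.162)  len=0.4526
  (v5,v9,v6) [++-] → (0.820739, 1.41204, 0.162)–(1.23886, 1.23886, 0.162)  len=0.4526
  (v6,v9,v10) [-+-] → (0.820739, 1.41204, 0.162)–(0, 1.752, 0.162)  len=0.8884
  (v8,v12,v9) [--+] → (-1.44014, 2.03144, 0.162)–(0, 2.628, 0.162)  len=1.5588
  (v9,v12,v13) [+-+] → (-1.44014, 2.03144, 0.162)–(-1.85827, 1.85827, 0.162)  len=0.4526
  (v9,v13,v10) [++-] → (-0.418122, 1.57882, 0.162)–(0, 1.752, 0.162)  len=0.4526
  (v10,v13,v14) [-+-] → (-0.418122, 1.57882, 0.162)–(-1.23886, 1.23886, 0.162)  len=0.8884
  (v12,v16,v13) [--+] → (-2.45482, 0.418122, 0.162)–(-1.85827, 1.85827, 0.162)  len=1.5588
  (v13,v16,v17) [+-+] → (-2.45482, 0.418122, 0.162)–(-2.628, 0, 0.162)  len=0.4526
  (v13,v17,v14) [++-] → (-1.41204, 0.820739, 0.162)–(-1.23886, 1.23886, 0.162)  len=0.4526
  (v14,v17,v18) [-+-] → (-1.41204, 0.820739, 0.162)–(-1.752, 0, 0.162)  len=0.8884
  (v16,v20,v17) [--+] → (-2.03144, -1.44014, 0.162)–(-2.628, 0, 0.162)  len=1.5588
  (v17,v20,v21) [+-+] → (-2.03144, -1.44014, 0.162)–(-1.85827, -1.85827, 0.162)  len=0.4526
  (v17,v21,v18) [++-] → (-1.57882, -0.418122, 0.162)–(-1.752, 0, 0.162)  len=0.4526
  (v18,v21,v22) [-+-] → (-1.57882, -0.418122, 0.162)–(-1.23886, -1.23886, 0.162)  len=0.8884
  (v20,v24,v21) [--+] → (-0.418122, -2.45482, 0.162)–(-1.85827, -1.85827, 0.162)  len=1.5588
  (v21,v24,v25) [+-+] → (-0.418122, -2.45482, 0.162)–(0, -2.628, 0.162)  len=0.4526
  (v21,v25,v22) [++-] → (-0.820739, -1.41204, 0.162)–(-1.23886, -1.23886, 0.162)  len=0.4526
  (v22,v25,v26) [-+-] → (-0.820739, -1.41204, 0.162)–(0, -1.752, 0.162)  len=0.8884
  (v24,v28,v25) [--+] → (1.44014, -2.03144, 0.162)–(0, -2.628, 0.162)  len=1.5588
  (v25,v28,v29) [+-+] → (1.44014, -2.03144, 0.162)–(1.85827, -1.85827, 0.162)  len=0.4526
  (v25,v29,v26) [++-] → (0.418122, -1.57882, 0.162)–(0, -1.752, 0.162)  len=0.4526
  (v26,v29,v30) [-+-] → (0.418122, -1.57882, 0.162)–(1.23886, -1.23886, 0.162)  len=0.8884
  (v28,v0,v29) [--+] → (2.45482, -0.418122, 0.162)–(1.85827, -1.85827, 0.162)  len=1.5588
  (v29,v0,v1) [+-+] → (2.45482, -0.418122, 0.162)–(2.628, 0, 0.162)  len=0.4526
  (v29,v1,v30) [++-] → (1.41204, -0.820739, 0.162)–(1.23886, -1.23886, 0.162)  len=0.4526
  (v30,v1,v2) [-+-] → (1.41204, -0.820739, 0.162)–(1.752, 0, 0.162)  len=0.8884

Chained into 2 loop(s):
  loop 1: 16 segments, perimeter = 16.0910
  loop 2: 16 segments, perimeter = 10.7274
Total perimeter = 26.818


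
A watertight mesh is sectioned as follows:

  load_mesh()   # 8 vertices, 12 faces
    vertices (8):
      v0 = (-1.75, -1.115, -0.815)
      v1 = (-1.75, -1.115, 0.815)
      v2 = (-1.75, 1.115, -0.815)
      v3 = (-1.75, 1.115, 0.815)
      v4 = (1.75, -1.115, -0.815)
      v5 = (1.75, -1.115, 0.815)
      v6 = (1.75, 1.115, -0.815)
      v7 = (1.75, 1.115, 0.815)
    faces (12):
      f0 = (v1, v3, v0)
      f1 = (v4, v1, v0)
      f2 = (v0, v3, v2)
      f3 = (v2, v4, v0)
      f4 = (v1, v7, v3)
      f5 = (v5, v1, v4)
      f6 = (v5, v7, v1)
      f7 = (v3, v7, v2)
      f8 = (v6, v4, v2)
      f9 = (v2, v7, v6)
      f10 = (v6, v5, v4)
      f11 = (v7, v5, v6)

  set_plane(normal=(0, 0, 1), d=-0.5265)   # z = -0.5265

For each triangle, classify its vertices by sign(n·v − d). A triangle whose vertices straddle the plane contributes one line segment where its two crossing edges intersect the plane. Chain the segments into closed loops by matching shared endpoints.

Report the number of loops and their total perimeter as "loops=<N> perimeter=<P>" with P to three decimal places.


Straddling triangles (8 of 12):
  (v1,v3,v0) [++-] → (-1.75, -0.720304, -0.5265)–(-1.75, -1.115, -0.5265)  len=0.3947
  (v4,v1,v0) [-+-] → (1.13052, -1.115, -0.5265)–(-1.75, -1.115, -0.5265)  len=2.8805
  (v0,v3,v2) [-+-] → (-1.75, -0.720304, -0.5265)–(-1.75, 1.115, -0.5265)  len=1.8353
  (v5,v1,v4) [++-] → (1.13052, -1.115, -0.5265)–(1.75, -1.115, -0.5265)  len=0.6195
  (v3,v7,v2) [++-] → (-1.13052, 1.115, -0.5265)–(-1.75, 1.115, -0.5265)  len=0.6195
  (v2,v7,v6) [-+-] → (-1.13052, 1.115, -0.5265)–(1.75, 1.115, -0.5265)  len=2.8805
  (v6,v5,v4) [-+-] → (1.75, 0.720304, -0.5265)–(1.75, -1.115, -0.5265)  len=1.8353
  (v7,v5,v6) [++-] → (1.75, 0.720304, -0.5265)–(1.75, 1.115, -0.5265)  len=0.3947

Chained into 1 loop(s):
  loop 1: 8 segments, perimeter = 11.4600
Total perimeter = 11.460

loops=1 perimeter=11.460


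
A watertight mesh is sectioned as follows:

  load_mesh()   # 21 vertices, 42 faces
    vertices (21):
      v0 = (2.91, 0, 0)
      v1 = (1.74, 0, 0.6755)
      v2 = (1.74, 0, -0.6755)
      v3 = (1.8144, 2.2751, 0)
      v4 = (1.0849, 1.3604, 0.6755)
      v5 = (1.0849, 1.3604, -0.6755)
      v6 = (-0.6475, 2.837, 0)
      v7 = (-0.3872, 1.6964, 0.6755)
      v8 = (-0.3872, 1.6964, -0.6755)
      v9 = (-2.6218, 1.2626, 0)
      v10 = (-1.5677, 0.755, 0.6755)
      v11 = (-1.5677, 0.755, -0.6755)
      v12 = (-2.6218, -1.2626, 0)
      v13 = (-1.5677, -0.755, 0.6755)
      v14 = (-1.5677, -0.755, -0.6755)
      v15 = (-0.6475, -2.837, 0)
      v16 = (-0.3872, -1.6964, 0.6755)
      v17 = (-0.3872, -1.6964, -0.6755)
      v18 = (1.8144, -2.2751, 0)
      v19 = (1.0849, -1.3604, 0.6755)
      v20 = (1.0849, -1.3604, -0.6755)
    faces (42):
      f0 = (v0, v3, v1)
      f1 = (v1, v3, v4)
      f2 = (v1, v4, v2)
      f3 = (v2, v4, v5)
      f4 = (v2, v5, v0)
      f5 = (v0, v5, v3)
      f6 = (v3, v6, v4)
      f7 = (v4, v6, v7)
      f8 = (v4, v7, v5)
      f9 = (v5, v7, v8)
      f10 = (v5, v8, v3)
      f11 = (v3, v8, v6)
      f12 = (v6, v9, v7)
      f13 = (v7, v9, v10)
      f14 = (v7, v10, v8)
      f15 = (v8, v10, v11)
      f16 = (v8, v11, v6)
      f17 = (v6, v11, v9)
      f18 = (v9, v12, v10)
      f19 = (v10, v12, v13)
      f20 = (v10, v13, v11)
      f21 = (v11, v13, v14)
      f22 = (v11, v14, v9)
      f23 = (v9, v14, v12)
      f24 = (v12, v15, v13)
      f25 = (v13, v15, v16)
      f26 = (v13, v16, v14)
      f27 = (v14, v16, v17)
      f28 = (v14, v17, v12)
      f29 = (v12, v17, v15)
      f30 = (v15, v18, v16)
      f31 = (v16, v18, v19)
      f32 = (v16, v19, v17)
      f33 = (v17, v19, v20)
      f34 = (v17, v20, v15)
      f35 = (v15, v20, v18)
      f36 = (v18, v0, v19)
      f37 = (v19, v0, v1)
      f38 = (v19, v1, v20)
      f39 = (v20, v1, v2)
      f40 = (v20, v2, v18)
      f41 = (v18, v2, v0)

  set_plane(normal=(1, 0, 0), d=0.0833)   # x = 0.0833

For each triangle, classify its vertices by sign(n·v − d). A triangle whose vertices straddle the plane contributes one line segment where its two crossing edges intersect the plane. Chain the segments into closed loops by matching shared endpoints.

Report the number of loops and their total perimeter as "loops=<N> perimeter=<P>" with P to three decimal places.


loops=2 perimeter=7.801

Straddling triangles (12 of 42):
  (v3,v6,v4) [+-+] → (0.0833, 2.6702, 0)–(0.0833, 2.21411, 0.284955)  len=0.5378
  (v4,v6,v7) [+--] → (0.0833, 2.21411, 0.284955)–(0.0833, 1.58901, 0.6755)  len=0.7371
  (v4,v7,v5) [+-+] → (0.0833, 1.58901, 0.6755)–(0.0833, 1.58901, 0.243705)  len=0.4318
  (v5,v7,v8) [+--] → (0.0833, 1.58901, 0.243705)–(0.0833, 1.58901, -0.6755)  len=0.9192
  (v5,v8,v3) [+-+] → (0.0833, 1.58901, -0.6755)–(0.0833, 1.82007, -0.53114)  len=0.2725
  (v3,v8,v6) [+--] → (0.0833, 1.82007, -0.53114)–(0.0833, 2.6702, 0)  len=1.0024
  (v15,v18,v16) [-+-] → (0.0833, -2.6702, 0)–(0.0833, -1.82007, 0.53114)  len=1.0024
  (v16,v18,v19) [-++] → (0.0833, -1.82007, 0.53114)–(0.0833, -1.58901, 0.6755)  len=0.2725
  (v16,v19,v17) [-+-] → (0.0833, -1.58901, 0.6755)–(0.0833, -1.58901, -0.243705)  len=0.9192
  (v17,v19,v20) [-++] → (0.0833, -1.58901, -0.243705)–(0.0833, -1.58901, -0.6755)  len=0.4318
  (v17,v20,v15) [-+-] → (0.0833, -1.58901, -0.6755)–(0.0833, -2.21411, -0.284955)  len=0.7371
  (v15,v20,v18) [-++] → (0.0833, -2.21411, -0.284955)–(0.0833, -2.6702, 0)  len=0.5378

Chained into 2 loop(s):
  loop 1: 6 segments, perimeter = 3.9007
  loop 2: 6 segments, perimeter = 3.9007
Total perimeter = 7.801


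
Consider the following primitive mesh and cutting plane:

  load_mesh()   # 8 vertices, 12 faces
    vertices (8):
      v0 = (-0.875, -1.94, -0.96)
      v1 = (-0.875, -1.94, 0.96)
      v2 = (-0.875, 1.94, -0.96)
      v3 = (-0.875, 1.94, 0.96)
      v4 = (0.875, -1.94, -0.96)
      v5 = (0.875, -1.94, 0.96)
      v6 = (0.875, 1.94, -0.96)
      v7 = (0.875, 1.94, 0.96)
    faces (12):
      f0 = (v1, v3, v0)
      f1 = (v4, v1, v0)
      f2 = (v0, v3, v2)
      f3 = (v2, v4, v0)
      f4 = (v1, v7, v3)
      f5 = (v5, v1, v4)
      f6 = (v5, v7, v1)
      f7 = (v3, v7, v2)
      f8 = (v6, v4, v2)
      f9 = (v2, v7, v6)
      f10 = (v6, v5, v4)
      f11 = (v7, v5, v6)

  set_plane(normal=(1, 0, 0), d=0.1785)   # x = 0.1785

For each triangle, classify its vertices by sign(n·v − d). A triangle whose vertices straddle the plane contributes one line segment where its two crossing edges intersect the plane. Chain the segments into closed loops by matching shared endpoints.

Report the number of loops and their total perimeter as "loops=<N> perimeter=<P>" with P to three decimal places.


Straddling triangles (8 of 12):
  (v4,v1,v0) [+--] → (0.1785, -1.94, -0.19584)–(0.1785, -1.94, -0.96)  len=0.7642
  (v2,v4,v0) [-+-] → (0.1785, -0.39576, -0.96)–(0.1785, -1.94, -0.96)  len=1.5442
  (v1,v7,v3) [-+-] → (0.1785, 0.39576, 0.96)–(0.1785, 1.94, 0.96)  len=1.5442
  (v5,v1,v4) [+-+] → (0.1785, -1.94, 0.96)–(0.1785, -1.94, -0.19584)  len=1.1558
  (v5,v7,v1) [++-] → (0.1785, 0.39576, 0.96)–(0.1785, -1.94, 0.96)  len=2.3358
  (v3,v7,v2) [-+-] → (0.1785, 1.94, 0.96)–(0.1785, 1.94, 0.19584)  len=0.7642
  (v6,v4,v2) [++-] → (0.1785, -0.39576, -0.96)–(0.1785, 1.94, -0.96)  len=2.3358
  (v2,v7,v6) [-++] → (0.1785, 1.94, 0.19584)–(0.1785, 1.94, -0.96)  len=1.1558

Chained into 1 loop(s):
  loop 1: 8 segments, perimeter = 11.6000
Total perimeter = 11.600

loops=1 perimeter=11.600


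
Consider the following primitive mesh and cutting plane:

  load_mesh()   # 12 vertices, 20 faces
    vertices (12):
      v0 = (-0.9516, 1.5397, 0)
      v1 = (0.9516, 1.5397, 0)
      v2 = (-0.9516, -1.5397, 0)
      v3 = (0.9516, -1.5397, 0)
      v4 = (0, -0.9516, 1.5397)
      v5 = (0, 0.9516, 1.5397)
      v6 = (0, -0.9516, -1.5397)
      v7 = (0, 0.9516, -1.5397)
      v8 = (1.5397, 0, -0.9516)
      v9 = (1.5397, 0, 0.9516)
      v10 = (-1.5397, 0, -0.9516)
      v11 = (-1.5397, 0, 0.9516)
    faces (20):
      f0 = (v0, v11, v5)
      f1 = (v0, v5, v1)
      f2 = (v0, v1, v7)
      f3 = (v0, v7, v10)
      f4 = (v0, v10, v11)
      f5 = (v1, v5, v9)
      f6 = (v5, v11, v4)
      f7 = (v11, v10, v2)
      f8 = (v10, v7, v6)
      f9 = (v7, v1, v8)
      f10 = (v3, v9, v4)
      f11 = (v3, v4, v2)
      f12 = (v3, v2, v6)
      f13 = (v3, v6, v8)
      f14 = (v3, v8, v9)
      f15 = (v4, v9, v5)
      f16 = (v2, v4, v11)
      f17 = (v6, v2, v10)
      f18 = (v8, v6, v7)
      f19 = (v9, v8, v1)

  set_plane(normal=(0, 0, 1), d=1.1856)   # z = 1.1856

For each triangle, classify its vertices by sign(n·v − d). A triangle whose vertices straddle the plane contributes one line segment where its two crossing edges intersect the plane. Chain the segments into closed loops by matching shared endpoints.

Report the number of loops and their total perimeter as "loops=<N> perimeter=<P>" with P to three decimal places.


Straddling triangles (8 of 20):
  (v0,v11,v5) [--+] → (-0.927066, 0.378634, 1.1856)–(-0.218849, 1.08685, 1.1856)  len=1.0016
  (v0,v5,v1) [-+-] → (-0.218849, 1.08685, 1.1856)–(0.218849, 1.08685, 1.1856)  len=0.4377
  (v1,v5,v9) [-+-] → (0.218849, 1.08685, 1.1856)–(0.927066, 0.378634, 1.1856)  len=1.0016
  (v5,v11,v4) [+-+] → (-0.927066, 0.378634, 1.1856)–(-0.927066, -0.378634, 1.1856)  len=0.7573
  (v3,v9,v4) [--+] → (0.927066, -0.378634, 1.1856)–(0.218849, -1.08685, 1.1856)  len=1.0016
  (v3,v4,v2) [-+-] → (0.218849, -1.08685, 1.1856)–(-0.218849, -1.08685, 1.1856)  len=0.4377
  (v4,v9,v5) [+-+] → (0.927066, -0.378634, 1.1856)–(0.927066, 0.378634, 1.1856)  len=0.7573
  (v2,v4,v11) [-+-] → (-0.218849, -1.08685, 1.1856)–(-0.927066, -0.378634, 1.1856)  len=1.0016

Chained into 1 loop(s):
  loop 1: 8 segments, perimeter = 6.3962
Total perimeter = 6.396

loops=1 perimeter=6.396


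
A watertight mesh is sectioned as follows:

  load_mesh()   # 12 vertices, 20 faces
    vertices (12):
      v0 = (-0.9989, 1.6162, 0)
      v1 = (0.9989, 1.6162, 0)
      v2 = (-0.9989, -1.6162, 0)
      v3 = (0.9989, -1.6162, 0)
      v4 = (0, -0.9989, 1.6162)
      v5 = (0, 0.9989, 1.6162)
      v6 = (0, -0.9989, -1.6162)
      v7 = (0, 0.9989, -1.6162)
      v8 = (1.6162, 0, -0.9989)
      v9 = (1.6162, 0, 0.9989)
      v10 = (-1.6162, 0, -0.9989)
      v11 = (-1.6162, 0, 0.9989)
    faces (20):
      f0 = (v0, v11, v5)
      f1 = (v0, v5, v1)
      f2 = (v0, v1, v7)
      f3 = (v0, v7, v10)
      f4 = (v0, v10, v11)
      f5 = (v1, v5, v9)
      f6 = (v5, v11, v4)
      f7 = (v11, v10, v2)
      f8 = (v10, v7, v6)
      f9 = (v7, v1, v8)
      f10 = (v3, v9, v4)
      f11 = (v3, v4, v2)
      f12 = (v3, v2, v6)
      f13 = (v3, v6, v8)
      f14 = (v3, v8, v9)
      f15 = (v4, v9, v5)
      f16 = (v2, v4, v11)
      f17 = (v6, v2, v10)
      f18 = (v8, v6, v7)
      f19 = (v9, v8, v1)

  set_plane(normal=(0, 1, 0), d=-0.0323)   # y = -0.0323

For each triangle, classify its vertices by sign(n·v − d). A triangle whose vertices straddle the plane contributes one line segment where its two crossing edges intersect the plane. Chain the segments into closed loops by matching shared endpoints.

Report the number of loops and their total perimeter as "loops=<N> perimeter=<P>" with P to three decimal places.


Straddling triangles (10 of 20):
  (v5,v11,v4) [++-] → (-1.56394, -0.0323, 1.01886)–(0, -0.0323, 1.6162)  len=1.6741
  (v11,v10,v2) [++-] → (-1.60386, -0.0323, -0.978937)–(-1.60386, -0.0323, 0.978937)  len=1.9579
  (v10,v7,v6) [++-] → (0, -0.0323, -1.6162)–(-1.56394, -0.0323, -1.01886)  len=1.6741
  (v3,v9,v4) [-+-] → (1.60386, -0.0323, 0.978937)–(1.56394, -0.0323, 1.01886)  len=0.0565
  (v3,v6,v8) [--+] → (1.56394, -0.0323, -1.01886)–(1.60386, -0.0323, -0.978937)  len=0.0565
  (v3,v8,v9) [-++] → (1.60386, -0.0323, -0.978937)–(1.60386, -0.0323, 0.978937)  len=1.9579
  (v4,v9,v5) [-++] → (1.56394, -0.0323, 1.01886)–(0, -0.0323, 1.6162)  len=1.6741
  (v2,v4,v11) [--+] → (-1.56394, -0.0323, 1.01886)–(-1.60386, -0.0323, 0.978937)  len=0.0565
  (v6,v2,v10) [--+] → (-1.60386, -0.0323, -0.978937)–(-1.56394, -0.0323, -1.01886)  len=0.0565
  (v8,v6,v7) [+-+] → (1.56394, -0.0323, -1.01886)–(0, -0.0323, -1.6162)  len=1.6741

Chained into 1 loop(s):
  loop 1: 10 segments, perimeter = 10.8381
Total perimeter = 10.838

loops=1 perimeter=10.838


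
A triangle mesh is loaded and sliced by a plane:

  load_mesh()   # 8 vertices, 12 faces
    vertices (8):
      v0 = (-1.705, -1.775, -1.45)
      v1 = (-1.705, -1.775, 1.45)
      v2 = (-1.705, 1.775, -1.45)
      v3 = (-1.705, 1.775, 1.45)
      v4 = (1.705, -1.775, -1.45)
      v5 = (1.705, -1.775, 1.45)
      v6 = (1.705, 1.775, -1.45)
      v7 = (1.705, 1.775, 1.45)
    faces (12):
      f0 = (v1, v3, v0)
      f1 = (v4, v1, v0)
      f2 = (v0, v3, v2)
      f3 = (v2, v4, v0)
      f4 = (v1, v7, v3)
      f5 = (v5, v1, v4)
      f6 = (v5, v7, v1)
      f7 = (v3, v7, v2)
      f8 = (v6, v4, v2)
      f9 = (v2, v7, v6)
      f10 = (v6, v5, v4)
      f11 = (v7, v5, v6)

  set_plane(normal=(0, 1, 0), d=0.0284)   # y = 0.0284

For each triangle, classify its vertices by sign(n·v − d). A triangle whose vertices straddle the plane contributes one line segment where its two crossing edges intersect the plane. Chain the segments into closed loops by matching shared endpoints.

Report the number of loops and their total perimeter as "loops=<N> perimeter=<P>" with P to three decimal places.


loops=1 perimeter=12.620

Straddling triangles (8 of 12):
  (v1,v3,v0) [-+-] → (-1.705, 0.0284, 1.45)–(-1.705, 0.0284, 0.0232)  len=1.4268
  (v0,v3,v2) [-++] → (-1.705, 0.0284, 0.0232)–(-1.705, 0.0284, -1.45)  len=1.4732
  (v2,v4,v0) [+--] → (-0.02728, 0.0284, -1.45)–(-1.705, 0.0284, -1.45)  len=1.6777
  (v1,v7,v3) [-++] → (0.02728, 0.0284, 1.45)–(-1.705, 0.0284, 1.45)  len=1.7323
  (v5,v7,v1) [-+-] → (1.705, 0.0284, 1.45)–(0.02728, 0.0284, 1.45)  len=1.6777
  (v6,v4,v2) [+-+] → (1.705, 0.0284, -1.45)–(-0.02728, 0.0284, -1.45)  len=1.7323
  (v6,v5,v4) [+--] → (1.705, 0.0284, -0.0232)–(1.705, 0.0284, -1.45)  len=1.4268
  (v7,v5,v6) [+-+] → (1.705, 0.0284, 1.45)–(1.705, 0.0284, -0.0232)  len=1.4732

Chained into 1 loop(s):
  loop 1: 8 segments, perimeter = 12.6200
Total perimeter = 12.620


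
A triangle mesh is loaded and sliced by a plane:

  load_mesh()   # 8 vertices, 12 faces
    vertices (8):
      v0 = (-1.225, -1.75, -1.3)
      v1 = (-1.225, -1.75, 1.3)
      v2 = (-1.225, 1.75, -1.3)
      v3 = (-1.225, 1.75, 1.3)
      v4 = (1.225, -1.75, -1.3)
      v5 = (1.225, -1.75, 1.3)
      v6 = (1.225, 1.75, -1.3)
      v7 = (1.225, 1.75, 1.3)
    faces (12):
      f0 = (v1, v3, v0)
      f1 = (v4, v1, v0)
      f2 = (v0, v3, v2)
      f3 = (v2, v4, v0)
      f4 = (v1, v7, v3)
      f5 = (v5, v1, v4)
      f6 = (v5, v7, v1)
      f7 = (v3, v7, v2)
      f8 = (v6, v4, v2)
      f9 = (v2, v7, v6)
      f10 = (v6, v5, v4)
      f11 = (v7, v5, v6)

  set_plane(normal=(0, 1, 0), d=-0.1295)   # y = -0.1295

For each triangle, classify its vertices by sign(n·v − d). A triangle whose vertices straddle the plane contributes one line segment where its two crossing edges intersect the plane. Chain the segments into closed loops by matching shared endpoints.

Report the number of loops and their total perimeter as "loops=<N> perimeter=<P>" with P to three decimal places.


Straddling triangles (8 of 12):
  (v1,v3,v0) [-+-] → (-1.225, -0.1295, 1.3)–(-1.225, -0.1295, -0.0962)  len=1.3962
  (v0,v3,v2) [-++] → (-1.225, -0.1295, -0.0962)–(-1.225, -0.1295, -1.3)  len=1.2038
  (v2,v4,v0) [+--] → (0.09065, -0.1295, -1.3)–(-1.225, -0.1295, -1.3)  len=1.3157
  (v1,v7,v3) [-++] → (-0.09065, -0.1295, 1.3)–(-1.225, -0.1295, 1.3)  len=1.1344
  (v5,v7,v1) [-+-] → (1.225, -0.1295, 1.3)–(-0.09065, -0.1295, 1.3)  len=1.3157
  (v6,v4,v2) [+-+] → (1.225, -0.1295, -1.3)–(0.09065, -0.1295, -1.3)  len=1.1344
  (v6,v5,v4) [+--] → (1.225, -0.1295, 0.0962)–(1.225, -0.1295, -1.3)  len=1.3962
  (v7,v5,v6) [+-+] → (1.225, -0.1295, 1.3)–(1.225, -0.1295, 0.0962)  len=1.2038

Chained into 1 loop(s):
  loop 1: 8 segments, perimeter = 10.1000
Total perimeter = 10.100

loops=1 perimeter=10.100


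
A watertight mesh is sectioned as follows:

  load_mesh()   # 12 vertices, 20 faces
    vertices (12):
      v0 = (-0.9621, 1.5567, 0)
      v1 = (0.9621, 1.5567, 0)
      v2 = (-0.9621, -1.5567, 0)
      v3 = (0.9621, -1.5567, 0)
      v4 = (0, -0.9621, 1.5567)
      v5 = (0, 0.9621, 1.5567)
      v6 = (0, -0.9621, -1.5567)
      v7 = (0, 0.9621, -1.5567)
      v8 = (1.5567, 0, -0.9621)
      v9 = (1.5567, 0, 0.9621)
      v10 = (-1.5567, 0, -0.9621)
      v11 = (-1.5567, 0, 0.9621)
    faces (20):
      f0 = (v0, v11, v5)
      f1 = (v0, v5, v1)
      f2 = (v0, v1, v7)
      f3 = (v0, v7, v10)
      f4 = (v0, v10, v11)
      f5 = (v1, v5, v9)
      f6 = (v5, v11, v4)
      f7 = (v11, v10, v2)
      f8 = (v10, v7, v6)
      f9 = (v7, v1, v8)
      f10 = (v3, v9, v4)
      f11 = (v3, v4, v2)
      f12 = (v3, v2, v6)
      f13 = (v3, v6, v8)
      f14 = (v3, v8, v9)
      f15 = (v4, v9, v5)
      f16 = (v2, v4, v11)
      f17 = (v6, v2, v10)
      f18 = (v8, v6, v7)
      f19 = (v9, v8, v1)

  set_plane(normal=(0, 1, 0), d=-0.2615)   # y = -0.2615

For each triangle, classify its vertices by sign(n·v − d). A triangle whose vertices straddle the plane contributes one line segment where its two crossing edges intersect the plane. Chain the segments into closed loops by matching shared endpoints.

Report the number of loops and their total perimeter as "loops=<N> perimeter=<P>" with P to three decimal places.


loops=1 perimeter=9.884

Straddling triangles (10 of 20):
  (v5,v11,v4) [++-] → (-1.13359, -0.2615, 1.12371)–(0, -0.2615, 1.5567)  len=1.2135
  (v11,v10,v2) [++-] → (-1.45682, -0.2615, -0.800483)–(-1.45682, -0.2615, 0.800483)  len=1.6010
  (v10,v7,v6) [++-] → (0, -0.2615, -1.5567)–(-1.13359, -0.2615, -1.12371)  len=1.2135
  (v3,v9,v4) [-+-] → (1.45682, -0.2615, 0.800483)–(1.13359, -0.2615, 1.12371)  len=0.4571
  (v3,v6,v8) [--+] → (1.13359, -0.2615, -1.12371)–(1.45682, -0.2615, -0.800483)  len=0.4571
  (v3,v8,v9) [-++] → (1.45682, -0.2615, -0.800483)–(1.45682, -0.2615, 0.800483)  len=1.6010
  (v4,v9,v5) [-++] → (1.13359, -0.2615, 1.12371)–(0, -0.2615, 1.5567)  len=1.2135
  (v2,v4,v11) [--+] → (-1.13359, -0.2615, 1.12371)–(-1.45682, -0.2615, 0.800483)  len=0.4571
  (v6,v2,v10) [--+] → (-1.45682, -0.2615, -0.800483)–(-1.13359, -0.2615, -1.12371)  len=0.4571
  (v8,v6,v7) [+-+] → (1.13359, -0.2615, -1.12371)–(0, -0.2615, -1.5567)  len=1.2135

Chained into 1 loop(s):
  loop 1: 10 segments, perimeter = 9.8843
Total perimeter = 9.884


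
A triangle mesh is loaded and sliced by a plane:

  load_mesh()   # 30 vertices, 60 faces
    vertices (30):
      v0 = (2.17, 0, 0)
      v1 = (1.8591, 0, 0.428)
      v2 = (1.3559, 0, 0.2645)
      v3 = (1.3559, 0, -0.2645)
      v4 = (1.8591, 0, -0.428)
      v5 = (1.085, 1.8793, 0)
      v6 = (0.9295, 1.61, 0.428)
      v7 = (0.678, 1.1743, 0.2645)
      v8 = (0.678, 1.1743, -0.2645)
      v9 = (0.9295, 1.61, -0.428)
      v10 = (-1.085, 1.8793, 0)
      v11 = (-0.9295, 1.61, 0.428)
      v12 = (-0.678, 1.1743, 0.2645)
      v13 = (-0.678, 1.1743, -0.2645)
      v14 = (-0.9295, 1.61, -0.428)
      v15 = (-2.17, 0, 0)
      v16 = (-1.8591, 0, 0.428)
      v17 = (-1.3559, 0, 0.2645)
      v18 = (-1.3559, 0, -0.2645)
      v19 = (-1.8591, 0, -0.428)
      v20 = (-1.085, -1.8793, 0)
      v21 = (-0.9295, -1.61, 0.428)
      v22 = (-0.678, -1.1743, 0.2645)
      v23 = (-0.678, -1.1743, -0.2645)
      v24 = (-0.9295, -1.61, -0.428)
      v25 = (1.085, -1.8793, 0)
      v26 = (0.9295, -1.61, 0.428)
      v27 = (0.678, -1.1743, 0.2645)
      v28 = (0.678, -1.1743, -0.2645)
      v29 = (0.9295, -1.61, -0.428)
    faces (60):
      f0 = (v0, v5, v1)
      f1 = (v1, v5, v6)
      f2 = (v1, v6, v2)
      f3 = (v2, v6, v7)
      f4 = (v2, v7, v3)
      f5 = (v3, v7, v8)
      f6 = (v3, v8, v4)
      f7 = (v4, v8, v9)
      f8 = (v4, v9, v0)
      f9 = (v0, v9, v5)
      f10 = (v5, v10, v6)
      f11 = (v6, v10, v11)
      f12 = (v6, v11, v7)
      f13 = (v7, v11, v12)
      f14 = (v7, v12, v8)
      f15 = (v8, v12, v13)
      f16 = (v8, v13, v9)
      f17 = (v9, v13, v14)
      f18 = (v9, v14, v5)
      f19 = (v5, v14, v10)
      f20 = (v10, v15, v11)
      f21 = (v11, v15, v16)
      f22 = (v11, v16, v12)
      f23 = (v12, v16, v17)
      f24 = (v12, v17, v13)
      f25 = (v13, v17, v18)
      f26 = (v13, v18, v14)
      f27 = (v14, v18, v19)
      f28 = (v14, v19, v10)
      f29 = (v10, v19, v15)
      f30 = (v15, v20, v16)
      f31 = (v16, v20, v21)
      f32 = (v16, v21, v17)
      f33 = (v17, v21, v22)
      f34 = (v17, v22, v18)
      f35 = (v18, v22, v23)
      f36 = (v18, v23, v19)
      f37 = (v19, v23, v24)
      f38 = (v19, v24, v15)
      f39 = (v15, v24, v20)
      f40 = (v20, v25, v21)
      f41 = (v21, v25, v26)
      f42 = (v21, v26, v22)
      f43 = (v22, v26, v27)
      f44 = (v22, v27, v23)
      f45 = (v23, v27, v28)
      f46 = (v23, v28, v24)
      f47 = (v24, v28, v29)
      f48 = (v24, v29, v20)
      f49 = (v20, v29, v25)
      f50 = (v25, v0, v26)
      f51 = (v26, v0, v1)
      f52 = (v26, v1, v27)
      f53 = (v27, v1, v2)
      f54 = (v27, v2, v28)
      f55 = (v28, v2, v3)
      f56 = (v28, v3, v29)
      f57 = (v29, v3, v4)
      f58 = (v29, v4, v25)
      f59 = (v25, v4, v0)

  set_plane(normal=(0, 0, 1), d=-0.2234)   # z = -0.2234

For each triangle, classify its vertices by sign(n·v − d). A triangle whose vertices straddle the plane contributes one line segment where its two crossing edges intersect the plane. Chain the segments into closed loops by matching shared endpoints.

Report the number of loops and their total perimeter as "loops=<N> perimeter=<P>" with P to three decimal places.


loops=2 perimeter=20.182

Straddling triangles (24 of 60):
  (v2,v7,v3) [++-] → (1.30323, 0.0912358, -0.2234)–(1.3559, 0, -0.2234)  len=0.1053
  (v3,v7,v8) [-+-] → (1.30323, 0.0912358, -0.2234)–(0.678, 1.1743, -0.2234)  len=1.2506
  (v4,v9,v0) [--+] → (1.52251, 0.84036, -0.2234)–(2.00772, 0, -0.2234)  len=0.9704
  (v0,v9,v5) [+-+] → (1.52251, 0.84036, -0.2234)–(1.00383, 1.73874, -0.2234)  len=1.0374
  (v7,v12,v8) [++-] → (0.572647, 1.1743, -0.2234)–(0.678, 1.1743, -0.2234)  len=0.1054
  (v8,v12,v13) [-+-] → (0.572647, 1.1743, -0.2234)–(-0.678, 1.1743, -0.2234)  len=1.2506
  (v9,v14,v5) [--+] → (0.0335063, 1.73874, -0.2234)–(1.00383, 1.73874, -0.2234)  len=0.9703
  (v5,v14,v10) [+-+] → (0.0335063, 1.73874, -0.2234)–(-1.00383, 1.73874, -0.2234)  len=1.0373
  (v12,v17,v13) [++-] → (-0.730669, 1.08306, -0.2234)–(-0.678, 1.1743, -0.2234)  len=0.1053
  (v13,v17,v18) [-+-] → (-0.730669, 1.08306, -0.2234)–(-1.3559, 0, -0.2234)  len=1.2506
  (v14,v19,v10) [--+] → (-1.48905, 0.898376, -0.2234)–(-1.00383, 1.73874, -0.2234)  len=0.9704
  (v10,v19,v15) [+-+] → (-1.48905, 0.898376, -0.2234)–(-2.00772, 0, -0.2234)  len=1.0374
  (v17,v22,v18) [++-] → (-1.30323, -0.0912358, -0.2234)–(-1.3559, 0, -0.2234)  len=0.1053
  (v18,v22,v23) [-+-] → (-1.30323, -0.0912358, -0.2234)–(-0.678, -1.1743, -0.2234)  len=1.2506
  (v19,v24,v15) [--+] → (-1.52251, -0.84036, -0.2234)–(-2.00772, 0, -0.2234)  len=0.9704
  (v15,v24,v20) [+-+] → (-1.52251, -0.84036, -0.2234)–(-1.00383, -1.73874, -0.2234)  len=1.0374
  (v22,v27,v23) [++-] → (-0.572647, -1.1743, -0.2234)–(-0.678, -1.1743, -0.2234)  len=0.1054
  (v23,v27,v28) [-+-] → (-0.572647, -1.1743, -0.2234)–(0.678, -1.1743, -0.2234)  len=1.2506
  (v24,v29,v20) [--+] → (-0.0335063, -1.73874, -0.2234)–(-1.00383, -1.73874, -0.2234)  len=0.9703
  (v20,v29,v25) [+-+] → (-0.0335063, -1.73874, -0.2234)–(1.00383, -1.73874, -0.2234)  len=1.0373
  (v27,v2,v28) [++-] → (0.730669, -1.08306, -0.2234)–(0.678, -1.1743, -0.2234)  len=0.1053
  (v28,v2,v3) [-+-] → (0.730669, -1.08306, -0.2234)–(1.3559, 0, -0.2234)  len=1.2506
  (v29,v4,v25) [--+] → (1.48905, -0.898376, -0.2234)–(1.00383, -1.73874, -0.2234)  len=0.9704
  (v25,v4,v0) [+-+] → (1.48905, -0.898376, -0.2234)–(2.00772, 0, -0.2234)  len=1.0374

Chained into 2 loop(s):
  loop 1: 12 segments, perimeter = 8.1357
  loop 2: 12 segments, perimeter = 12.0463
Total perimeter = 20.182


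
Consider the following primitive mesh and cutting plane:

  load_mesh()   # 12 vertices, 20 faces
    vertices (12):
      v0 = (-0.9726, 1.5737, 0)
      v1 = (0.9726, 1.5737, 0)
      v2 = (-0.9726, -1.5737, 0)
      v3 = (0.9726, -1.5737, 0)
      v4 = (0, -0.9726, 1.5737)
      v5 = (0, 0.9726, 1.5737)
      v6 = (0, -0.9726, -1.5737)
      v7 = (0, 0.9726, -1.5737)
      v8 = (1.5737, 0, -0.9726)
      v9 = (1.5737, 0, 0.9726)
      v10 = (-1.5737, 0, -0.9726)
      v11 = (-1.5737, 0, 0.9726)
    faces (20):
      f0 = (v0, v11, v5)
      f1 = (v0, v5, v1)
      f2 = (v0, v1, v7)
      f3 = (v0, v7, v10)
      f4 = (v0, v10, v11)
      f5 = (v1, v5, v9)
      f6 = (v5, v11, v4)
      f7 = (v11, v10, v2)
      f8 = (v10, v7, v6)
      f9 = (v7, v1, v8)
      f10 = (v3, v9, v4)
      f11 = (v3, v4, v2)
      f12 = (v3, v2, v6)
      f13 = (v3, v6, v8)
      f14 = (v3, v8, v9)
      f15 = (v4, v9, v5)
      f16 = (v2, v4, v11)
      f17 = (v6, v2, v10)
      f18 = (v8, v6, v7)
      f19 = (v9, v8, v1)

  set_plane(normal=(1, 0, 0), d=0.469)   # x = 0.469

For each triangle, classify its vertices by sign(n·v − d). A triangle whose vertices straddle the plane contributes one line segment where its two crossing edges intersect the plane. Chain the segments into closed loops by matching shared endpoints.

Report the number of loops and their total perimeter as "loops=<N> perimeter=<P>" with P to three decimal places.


Straddling triangles (10 of 20):
  (v0,v5,v1) [--+] → (0.469, 1.26246, 0.814842)–(0.469, 1.5737, 0)  len=0.8723
  (v0,v1,v7) [-+-] → (0.469, 1.5737, 0)–(0.469, 1.26246, -0.814842)  len=0.8723
  (v1,v5,v9) [+-+] → (0.469, 1.26246, 0.814842)–(0.469, 0.682742, 1.39456)  len=0.8198
  (v7,v1,v8) [-++] → (0.469, 1.26246, -0.814842)–(0.469, 0.682742, -1.39456)  len=0.8198
  (v3,v9,v4) [++-] → (0.469, -0.682742, 1.39456)–(0.469, -1.26246, 0.814842)  len=0.8198
  (v3,v4,v2) [+--] → (0.469, -1.26246, 0.814842)–(0.469, -1.5737, 0)  len=0.8723
  (v3,v2,v6) [+--] → (0.469, -1.5737, 0)–(0.469, -1.26246, -0.814842)  len=0.8723
  (v3,v6,v8) [+-+] → (0.469, -1.26246, -0.814842)–(0.469, -0.682742, -1.39456)  len=0.8198
  (v4,v9,v5) [-+-] → (0.469, -0.682742, 1.39456)–(0.469, 0.682742, 1.39456)  len=1.3655
  (v8,v6,v7) [+--] → (0.469, -0.682742, -1.39456)–(0.469, 0.682742, -1.39456)  len=1.3655

Chained into 1 loop(s):
  loop 1: 10 segments, perimeter = 9.4994
Total perimeter = 9.499

loops=1 perimeter=9.499
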